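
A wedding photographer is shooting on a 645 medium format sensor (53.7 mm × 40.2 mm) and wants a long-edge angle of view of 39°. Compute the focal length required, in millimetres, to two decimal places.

75.82 mm

From α = 2·arctan(w/2f) we get f = w / (2·tan(α/2)).
With w = 53.7 mm and α/2 = 19.5°, tan(α/2) ≈ 0.35412, so f ≈ 53.7 / 0.70824 ≈ 75.8221 mm.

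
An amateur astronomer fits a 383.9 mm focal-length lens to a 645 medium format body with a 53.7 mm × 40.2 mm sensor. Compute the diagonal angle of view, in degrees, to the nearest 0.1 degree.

10.0°

Sensor diagonal = √(53.7² + 40.2²) = √4499.7300 ≈ 67.0800 mm.
Angle of view α = 2·arctan(d/2f) with d = 67.0800 mm and f = 383.9 mm.
d/2f = 0.08737; arctan(0.08737) ≈ 4.9931°, so α ≈ 9.9861°.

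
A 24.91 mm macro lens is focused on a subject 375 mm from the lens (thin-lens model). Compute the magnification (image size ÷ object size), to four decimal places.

0.0712×

Thin lens: 1/f = 1/dₒ + 1/dᵢ → 1/dᵢ = 1/24.91 − 1/375 = 0.0374779 mm⁻¹, so dᵢ ≈ 26.6824 mm.
Magnification m = dᵢ/dₒ = 26.6824/375 ≈ 0.07115.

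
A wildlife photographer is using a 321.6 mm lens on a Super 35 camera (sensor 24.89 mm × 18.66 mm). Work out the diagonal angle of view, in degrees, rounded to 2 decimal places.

5.54°

Sensor diagonal = √(24.89² + 18.66²) = √967.7077 ≈ 31.1080 mm.
Angle of view α = 2·arctan(d/2f) with d = 31.1080 mm and f = 321.6 mm.
d/2f = 0.04836; arctan(0.04836) ≈ 2.7689°, so α ≈ 5.5378°.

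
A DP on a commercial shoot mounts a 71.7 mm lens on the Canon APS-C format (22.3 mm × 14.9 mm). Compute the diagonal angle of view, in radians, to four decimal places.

0.3698 rad

Sensor diagonal = √(22.3² + 14.9²) = √719.3000 ≈ 26.8198 mm.
Angle of view α = 2·arctan(d/2f) with d = 26.8198 mm and f = 71.7 mm.
d/2f = 0.18703; arctan(0.18703) ≈ 0.1849 rad, so α ≈ 0.3698 rad.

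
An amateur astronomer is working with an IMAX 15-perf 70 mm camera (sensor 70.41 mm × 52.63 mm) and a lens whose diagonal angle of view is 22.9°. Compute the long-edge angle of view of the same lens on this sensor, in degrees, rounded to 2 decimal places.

18.43°

Sensor diagonal = √(70.41² + 52.63²) = √7727.4850 ≈ 87.9061 mm.
From the diagonal AOV: f = 87.9061 / (2·tan(11.45°)) = 87.9061 / 0.40509 ≈ 217.0053 mm.
Long-edge AOV = 2·arctan(70.41 / (2 × 217.0053)) = 2·arctan(0.16223) ≈ 18.4297°.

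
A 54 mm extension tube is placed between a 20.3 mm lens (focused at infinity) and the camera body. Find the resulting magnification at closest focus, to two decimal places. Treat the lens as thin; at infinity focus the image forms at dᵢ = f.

2.66×

The tube moves the image plane from f to f + e, so dᵢ = 20.3 + 54 = 74.3 mm. Focus is achieved when 1/f = 1/dₒ + 1/dᵢ, giving dₒ = 1/(1/f − 1/(f+e)).
Magnification m = dᵢ/dₒ = (f+e)·(1/f − 1/(f+e)) = e/f = 54/20.3 ≈ 2.6601.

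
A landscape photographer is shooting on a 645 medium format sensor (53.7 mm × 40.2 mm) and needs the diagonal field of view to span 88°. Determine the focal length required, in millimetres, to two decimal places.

34.73 mm

Sensor diagonal = √(53.7² + 40.2²) = √4499.7300 ≈ 67.0800 mm.
From α = 2·arctan(d/2f) we get f = d / (2·tan(α/2)).
With d = 67.0800 mm and α/2 = 44°, tan(α/2) ≈ 0.96569, so f ≈ 67.0800 / 1.93138 ≈ 34.7317 mm.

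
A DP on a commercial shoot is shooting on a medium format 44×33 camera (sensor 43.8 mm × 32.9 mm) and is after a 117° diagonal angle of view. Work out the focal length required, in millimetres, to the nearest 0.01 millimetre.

16.78 mm

Sensor diagonal = √(43.8² + 32.9²) = √3000.8500 ≈ 54.7800 mm.
From α = 2·arctan(d/2f) we get f = d / (2·tan(α/2)).
With d = 54.7800 mm and α/2 = 58.5°, tan(α/2) ≈ 1.63185, so f ≈ 54.7800 / 3.26370 ≈ 16.7846 mm.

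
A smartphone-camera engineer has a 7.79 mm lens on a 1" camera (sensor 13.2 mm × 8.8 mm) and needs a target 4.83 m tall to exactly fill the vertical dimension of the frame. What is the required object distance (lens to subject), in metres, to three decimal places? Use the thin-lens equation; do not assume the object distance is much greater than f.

4.283 m

W: 4.83 m = 4830 mm.
Magnification m = h/W = dᵢ/dₒ; combined with 1/f = 1/dₒ + 1/dᵢ this gives dₒ = f·(1 + W/h).
dₒ = 7.79 mm × (1 + 4830/8.8) = 7.79 × 549.8636 ≈ 4283.438 mm = 4.28344 m.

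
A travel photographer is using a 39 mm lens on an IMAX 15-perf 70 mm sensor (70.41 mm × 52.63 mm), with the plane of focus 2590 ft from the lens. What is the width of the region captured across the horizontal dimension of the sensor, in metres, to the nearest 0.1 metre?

dₒ: 2590 ft × 304.8 mm/ft = 789431.97 mm.
Similar triangles through the lens centre give W/dₒ = w/dᵢ; with 1/f = 1/dₒ + 1/dᵢ this gives W = w·(dₒ − f)/f.
W = 70.41 mm × (789432 − 39) / 39 = 70.41 × 20240.8455 ≈ 1425157.932 mm = 1425.16 m.

1425.2 m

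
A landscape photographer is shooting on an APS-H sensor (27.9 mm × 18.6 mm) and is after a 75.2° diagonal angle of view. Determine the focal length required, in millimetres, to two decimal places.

Sensor diagonal = √(27.9² + 18.6²) = √1124.3700 ≈ 33.5316 mm.
From α = 2·arctan(d/2f) we get f = d / (2·tan(α/2)).
With d = 33.5316 mm and α/2 = 37.6°, tan(α/2) ≈ 0.77010, so f ≈ 33.5316 / 1.54021 ≈ 21.7709 mm.

21.77 mm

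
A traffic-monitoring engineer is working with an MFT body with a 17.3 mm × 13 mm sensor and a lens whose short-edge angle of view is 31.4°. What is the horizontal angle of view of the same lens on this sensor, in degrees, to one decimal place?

41.0°

From the short-edge AOV: f = 13 / (2·tan(15.7°)) = 13 / 0.56217 ≈ 23.1245 mm.
Horizontal AOV = 2·arctan(17.3 / (2 × 23.1245)) = 2·arctan(0.37406) ≈ 41.0179°.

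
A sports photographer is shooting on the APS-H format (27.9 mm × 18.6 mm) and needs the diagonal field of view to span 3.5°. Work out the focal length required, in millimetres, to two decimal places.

548.75 mm

Sensor diagonal = √(27.9² + 18.6²) = √1124.3700 ≈ 33.5316 mm.
From α = 2·arctan(d/2f) we get f = d / (2·tan(α/2)).
With d = 33.5316 mm and α/2 = 1.75°, tan(α/2) ≈ 0.03055, so f ≈ 33.5316 / 0.06111 ≈ 548.7495 mm.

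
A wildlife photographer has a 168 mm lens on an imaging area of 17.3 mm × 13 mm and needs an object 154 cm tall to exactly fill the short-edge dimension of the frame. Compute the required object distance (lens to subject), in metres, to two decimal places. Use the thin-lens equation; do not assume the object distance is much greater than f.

W: 154 cm = 1540 mm.
Magnification m = h/W = dᵢ/dₒ; combined with 1/f = 1/dₒ + 1/dᵢ this gives dₒ = f·(1 + W/h).
dₒ = 168 mm × (1 + 1540/13) = 168 × 119.4615 ≈ 20069.538 mm = 20.0695 m.

20.07 m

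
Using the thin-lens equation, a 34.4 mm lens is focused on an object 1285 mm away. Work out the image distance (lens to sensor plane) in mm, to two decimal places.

35.35 mm

1/dᵢ = 1/f − 1/dₒ = 1/34.4 − 1/1285 = 0.0282916 mm⁻¹.
dᵢ = 1/0.0282916 ≈ 35.3462 mm.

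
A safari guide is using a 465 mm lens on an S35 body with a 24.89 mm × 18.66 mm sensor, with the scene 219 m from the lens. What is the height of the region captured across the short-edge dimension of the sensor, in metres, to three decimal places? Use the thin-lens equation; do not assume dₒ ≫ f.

dₒ: 219 m = 219000 mm.
Similar triangles through the lens centre give W/dₒ = h/dᵢ; with 1/f = 1/dₒ + 1/dᵢ this gives W = h·(dₒ − f)/f.
W = 18.66 mm × (219000 − 465) / 465 = 18.66 × 469.9677 ≈ 8769.598 mm = 8.7696 m.

8.770 m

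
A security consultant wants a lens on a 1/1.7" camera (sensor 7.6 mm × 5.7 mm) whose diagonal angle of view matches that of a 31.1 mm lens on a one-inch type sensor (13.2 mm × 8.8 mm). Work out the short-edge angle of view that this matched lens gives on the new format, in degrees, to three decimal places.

17.401°

Sensor diagonal = √(13.2² + 8.8²) = √251.6800 ≈ 15.8644 mm.
Sensor diagonal = √(7.6² + 5.7²) = √90.2500 ≈ 9.5000 mm.
Equal diagonal AOV ⇒ f₂ = f₁ · 9.5000/15.8644 = 31.1 × 0.59882 ≈ 18.6234 mm.
Short-edge AOV on the new format = 2·arctan(5.7 / (2 × 18.6234)) = 2·arctan(0.15303) ≈ 17.4013°.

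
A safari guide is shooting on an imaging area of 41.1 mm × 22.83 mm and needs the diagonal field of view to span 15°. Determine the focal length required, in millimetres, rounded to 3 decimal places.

178.558 mm

Sensor diagonal = √(41.1² + 22.83²) = √2210.4189 ≈ 47.0151 mm.
From α = 2·arctan(d/2f) we get f = d / (2·tan(α/2)).
With d = 47.0151 mm and α/2 = 7.5°, tan(α/2) ≈ 0.13165, so f ≈ 47.0151 / 0.26330 ≈ 178.5575 mm.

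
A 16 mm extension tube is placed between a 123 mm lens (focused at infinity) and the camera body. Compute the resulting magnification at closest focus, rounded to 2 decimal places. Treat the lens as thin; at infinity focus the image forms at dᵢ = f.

0.13×

The tube moves the image plane from f to f + e, so dᵢ = 123 + 16 = 139 mm. Focus is achieved when 1/f = 1/dₒ + 1/dᵢ, giving dₒ = 1/(1/f − 1/(f+e)).
Magnification m = dᵢ/dₒ = (f+e)·(1/f − 1/(f+e)) = e/f = 16/123 ≈ 0.1301.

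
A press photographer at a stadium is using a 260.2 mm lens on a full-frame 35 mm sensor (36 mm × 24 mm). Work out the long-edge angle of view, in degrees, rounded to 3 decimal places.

Angle of view α = 2·arctan(w/2f) with w = 36 mm and f = 260.2 mm.
w/2f = 0.06918; arctan(0.06918) ≈ 3.9573°, so α ≈ 7.9146°.

7.915°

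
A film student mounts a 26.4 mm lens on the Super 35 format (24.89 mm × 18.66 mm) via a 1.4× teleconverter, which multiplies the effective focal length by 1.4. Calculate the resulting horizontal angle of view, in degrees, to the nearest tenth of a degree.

37.2°

Effective focal length f = 26.4 × 1.4 = 36.96 mm.
α = 2·arctan(24.89 / (2 × 36.96)) = 2·arctan(0.33672) ≈ 37.2183°.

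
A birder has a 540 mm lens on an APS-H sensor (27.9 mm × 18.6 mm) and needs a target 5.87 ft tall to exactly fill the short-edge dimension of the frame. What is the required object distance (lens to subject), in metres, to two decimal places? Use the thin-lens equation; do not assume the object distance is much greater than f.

52.48 m

W: 5.87 ft × 304.8 mm/ft = 1789.18 mm.
Magnification m = h/W = dᵢ/dₒ; combined with 1/f = 1/dₒ + 1/dᵢ this gives dₒ = f·(1 + W/h).
dₒ = 540 mm × (1 + 1789.18/18.6) = 540 × 97.1923 ≈ 52483.818 mm = 52.4838 m.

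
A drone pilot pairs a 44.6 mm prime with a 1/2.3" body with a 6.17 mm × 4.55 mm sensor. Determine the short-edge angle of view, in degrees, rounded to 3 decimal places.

Angle of view α = 2·arctan(h/2f) with h = 4.55 mm and f = 44.6 mm.
h/2f = 0.05101; arctan(0.05101) ≈ 2.9201°, so α ≈ 5.8401°.

5.840°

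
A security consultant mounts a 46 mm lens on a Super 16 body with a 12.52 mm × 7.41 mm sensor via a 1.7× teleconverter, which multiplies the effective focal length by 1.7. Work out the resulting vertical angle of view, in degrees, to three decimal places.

5.425°

Effective focal length f = 46 × 1.7 = 78.2 mm.
α = 2·arctan(7.41 / (2 × 78.2)) = 2·arctan(0.04738) ≈ 5.4251°.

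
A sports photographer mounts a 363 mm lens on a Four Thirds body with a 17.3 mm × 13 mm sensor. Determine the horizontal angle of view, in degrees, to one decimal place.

2.7°

Angle of view α = 2·arctan(w/2f) with w = 17.3 mm and f = 363 mm.
w/2f = 0.02383; arctan(0.02383) ≈ 1.3651°, so α ≈ 2.7301°.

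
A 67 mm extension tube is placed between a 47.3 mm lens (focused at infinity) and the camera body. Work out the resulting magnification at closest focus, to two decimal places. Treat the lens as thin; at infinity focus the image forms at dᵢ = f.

The tube moves the image plane from f to f + e, so dᵢ = 47.3 + 67 = 114.3 mm. Focus is achieved when 1/f = 1/dₒ + 1/dᵢ, giving dₒ = 1/(1/f − 1/(f+e)).
Magnification m = dᵢ/dₒ = (f+e)·(1/f − 1/(f+e)) = e/f = 67/47.3 ≈ 1.4165.

1.42×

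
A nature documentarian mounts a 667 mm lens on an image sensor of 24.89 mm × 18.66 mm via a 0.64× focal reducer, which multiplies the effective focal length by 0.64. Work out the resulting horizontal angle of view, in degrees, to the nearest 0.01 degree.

Effective focal length f = 667 × 0.64 = 426.88 mm.
α = 2·arctan(24.89 / (2 × 426.88)) = 2·arctan(0.02915) ≈ 3.3398°.

3.34°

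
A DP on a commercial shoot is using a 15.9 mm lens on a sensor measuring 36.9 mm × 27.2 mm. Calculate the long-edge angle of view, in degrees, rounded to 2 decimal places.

Angle of view α = 2·arctan(w/2f) with w = 36.9 mm and f = 15.9 mm.
w/2f = 1.16038; arctan(1.16038) ≈ 49.2456°, so α ≈ 98.4912°.

98.49°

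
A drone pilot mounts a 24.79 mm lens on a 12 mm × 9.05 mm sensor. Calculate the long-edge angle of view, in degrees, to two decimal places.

27.21°

Angle of view α = 2·arctan(w/2f) with w = 12 mm and f = 24.79 mm.
w/2f = 0.24203; arctan(0.24203) ≈ 13.6058°, so α ≈ 27.2116°.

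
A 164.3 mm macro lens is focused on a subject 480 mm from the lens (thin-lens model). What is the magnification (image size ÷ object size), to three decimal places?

0.520×

Thin lens: 1/f = 1/dₒ + 1/dᵢ → 1/dᵢ = 1/164.3 − 1/480 = 0.0040031 mm⁻¹, so dᵢ ≈ 249.8068 mm.
Magnification m = dᵢ/dₒ = 249.8068/480 ≈ 0.52043.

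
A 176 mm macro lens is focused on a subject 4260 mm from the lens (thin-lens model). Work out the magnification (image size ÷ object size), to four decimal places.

0.0431×

Thin lens: 1/f = 1/dₒ + 1/dᵢ → 1/dᵢ = 1/176 − 1/4260 = 0.0054471 mm⁻¹, so dᵢ ≈ 183.5847 mm.
Magnification m = dᵢ/dₒ = 183.5847/4260 ≈ 0.04310.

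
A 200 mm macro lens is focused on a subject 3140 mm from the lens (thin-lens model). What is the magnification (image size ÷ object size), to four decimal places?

0.0680×

Thin lens: 1/f = 1/dₒ + 1/dᵢ → 1/dᵢ = 1/200 − 1/3140 = 0.0046815 mm⁻¹, so dᵢ ≈ 213.6054 mm.
Magnification m = dᵢ/dₒ = 213.6054/3140 ≈ 0.06803.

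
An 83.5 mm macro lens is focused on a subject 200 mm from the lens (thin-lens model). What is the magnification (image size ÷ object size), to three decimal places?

0.717×

Thin lens: 1/f = 1/dₒ + 1/dᵢ → 1/dᵢ = 1/83.5 − 1/200 = 0.0069760 mm⁻¹, so dᵢ ≈ 143.3476 mm.
Magnification m = dᵢ/dₒ = 143.3476/200 ≈ 0.71674.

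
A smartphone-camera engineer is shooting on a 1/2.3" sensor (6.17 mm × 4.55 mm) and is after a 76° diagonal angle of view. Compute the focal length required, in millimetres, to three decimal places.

Sensor diagonal = √(6.17² + 4.55²) = √58.7714 ≈ 7.6663 mm.
From α = 2·arctan(d/2f) we get f = d / (2·tan(α/2)).
With d = 7.6663 mm and α/2 = 38°, tan(α/2) ≈ 0.78129, so f ≈ 7.6663 / 1.56257 ≈ 4.9062 mm.

4.906 mm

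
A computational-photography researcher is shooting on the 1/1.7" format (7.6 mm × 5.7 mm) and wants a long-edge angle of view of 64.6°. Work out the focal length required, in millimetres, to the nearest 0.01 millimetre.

From α = 2·arctan(w/2f) we get f = w / (2·tan(α/2)).
With w = 7.6 mm and α/2 = 32.3°, tan(α/2) ≈ 0.63217, so f ≈ 7.6 / 1.26435 ≈ 6.0110 mm.

6.01 mm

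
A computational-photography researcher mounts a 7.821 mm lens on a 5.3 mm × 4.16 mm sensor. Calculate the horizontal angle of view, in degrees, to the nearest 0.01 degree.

37.44°

Angle of view α = 2·arctan(w/2f) with w = 5.3 mm and f = 7.821 mm.
w/2f = 0.33883; arctan(0.33883) ≈ 18.7180°, so α ≈ 37.4360°.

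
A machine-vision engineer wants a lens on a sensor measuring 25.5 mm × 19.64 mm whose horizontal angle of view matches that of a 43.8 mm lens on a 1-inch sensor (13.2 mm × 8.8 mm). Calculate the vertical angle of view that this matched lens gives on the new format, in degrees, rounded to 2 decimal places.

Equal horizontal AOV ⇒ f₂ = f₁ · 25.5/13.2 = 43.8 × 1.93182 ≈ 84.6136 mm.
Vertical AOV on the new format = 2·arctan(19.64 / (2 × 84.6136)) = 2·arctan(0.11606) ≈ 13.2399°.

13.24°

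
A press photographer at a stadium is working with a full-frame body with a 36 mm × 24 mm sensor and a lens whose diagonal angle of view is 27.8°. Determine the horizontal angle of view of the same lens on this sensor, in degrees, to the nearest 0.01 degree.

23.27°

Sensor diagonal = √(36² + 24²) = √1872.0000 ≈ 43.2666 mm.
From the diagonal AOV: f = 43.2666 / (2·tan(13.9°)) = 43.2666 / 0.49495 ≈ 87.4161 mm.
Horizontal AOV = 2·arctan(36 / (2 × 87.4161)) = 2·arctan(0.20591) ≈ 23.2705°.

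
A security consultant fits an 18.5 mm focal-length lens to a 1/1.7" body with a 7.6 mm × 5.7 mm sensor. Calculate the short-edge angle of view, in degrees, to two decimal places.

Angle of view α = 2·arctan(h/2f) with h = 5.7 mm and f = 18.5 mm.
h/2f = 0.15405; arctan(0.15405) ≈ 8.7578°, so α ≈ 17.5156°.

17.52°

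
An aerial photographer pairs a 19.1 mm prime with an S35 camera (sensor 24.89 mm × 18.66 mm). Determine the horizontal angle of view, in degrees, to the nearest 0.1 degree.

66.2°

Angle of view α = 2·arctan(w/2f) with w = 24.89 mm and f = 19.1 mm.
w/2f = 0.65157; arctan(0.65157) ≈ 33.0871°, so α ≈ 66.1742°.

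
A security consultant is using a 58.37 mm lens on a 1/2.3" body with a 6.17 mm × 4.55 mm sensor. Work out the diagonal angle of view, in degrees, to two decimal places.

7.51°

Sensor diagonal = √(6.17² + 4.55²) = √58.7714 ≈ 7.6663 mm.
Angle of view α = 2·arctan(d/2f) with d = 7.6663 mm and f = 58.37 mm.
d/2f = 0.06567; arctan(0.06567) ≈ 3.7572°, so α ≈ 7.5144°.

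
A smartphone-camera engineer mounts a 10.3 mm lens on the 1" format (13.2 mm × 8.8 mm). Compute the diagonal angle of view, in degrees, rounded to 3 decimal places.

Sensor diagonal = √(13.2² + 8.8²) = √251.6800 ≈ 15.8644 mm.
Angle of view α = 2·arctan(d/2f) with d = 15.8644 mm and f = 10.3 mm.
d/2f = 0.77012; arctan(0.77012) ≈ 37.6005°, so α ≈ 75.2010°.

75.201°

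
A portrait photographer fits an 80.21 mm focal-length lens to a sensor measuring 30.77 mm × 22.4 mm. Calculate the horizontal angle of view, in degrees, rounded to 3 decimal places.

Angle of view α = 2·arctan(w/2f) with w = 30.77 mm and f = 80.21 mm.
w/2f = 0.19181; arctan(0.19181) ≈ 10.8580°, so α ≈ 21.7159°.

21.716°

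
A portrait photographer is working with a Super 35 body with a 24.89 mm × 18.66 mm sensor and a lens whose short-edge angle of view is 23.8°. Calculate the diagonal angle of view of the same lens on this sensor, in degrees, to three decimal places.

38.714°

From the short-edge AOV: f = 18.66 / (2·tan(11.9°)) = 18.66 / 0.42147 ≈ 44.2740 mm.
Sensor diagonal = √(24.89² + 18.66²) = √967.7077 ≈ 31.1080 mm.
Diagonal AOV = 2·arctan(31.1080 / (2 × 44.2740)) = 2·arctan(0.35131) ≈ 38.7140°.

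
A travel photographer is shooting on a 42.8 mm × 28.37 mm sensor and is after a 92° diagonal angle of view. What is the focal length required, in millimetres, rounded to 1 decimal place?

24.8 mm

Sensor diagonal = √(42.8² + 28.37²) = √2636.6969 ≈ 51.3488 mm.
From α = 2·arctan(d/2f) we get f = d / (2·tan(α/2)).
With d = 51.3488 mm and α/2 = 46°, tan(α/2) ≈ 1.03553, so f ≈ 51.3488 / 2.07106 ≈ 24.7935 mm.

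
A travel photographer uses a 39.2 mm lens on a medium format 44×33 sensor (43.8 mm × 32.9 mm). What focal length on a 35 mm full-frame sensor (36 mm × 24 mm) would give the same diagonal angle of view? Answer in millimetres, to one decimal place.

Sensor diagonal = √(43.8² + 32.9²) = √3000.8500 ≈ 54.7800 mm.
Sensor diagonal = √(36² + 24²) = √1872.0000 ≈ 43.2666 mm.
Equal angle of view means equal diagonal/f ratio, so f₂ = f₁ · (diagonal₂/diagonal₁) = 39.2 × 43.2666/54.7800.
f₂ = 39.2 × 0.78982 ≈ 30.961 mm.

31.0 mm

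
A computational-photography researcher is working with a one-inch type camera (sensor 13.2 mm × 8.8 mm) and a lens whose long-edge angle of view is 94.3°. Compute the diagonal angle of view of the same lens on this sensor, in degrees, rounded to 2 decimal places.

From the long-edge AOV: f = 13.2 / (2·tan(47.15°)) = 13.2 / 2.15603 ≈ 6.1224 mm.
Sensor diagonal = √(13.2² + 8.8²) = √251.6800 ≈ 15.8644 mm.
Diagonal AOV = 2·arctan(15.8644 / (2 × 6.1224)) = 2·arctan(1.29561) ≈ 104.6754°.

104.68°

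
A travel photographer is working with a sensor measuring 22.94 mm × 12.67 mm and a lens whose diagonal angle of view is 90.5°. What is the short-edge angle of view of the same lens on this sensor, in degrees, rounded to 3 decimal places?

51.998°

Sensor diagonal = √(22.94² + 12.67²) = √686.7725 ≈ 26.2063 mm.
From the diagonal AOV: f = 26.2063 / (2·tan(45.25°)) = 26.2063 / 2.01753 ≈ 12.9893 mm.
Short-edge AOV = 2·arctan(12.67 / (2 × 12.9893)) = 2·arctan(0.48771) ≈ 51.9978°.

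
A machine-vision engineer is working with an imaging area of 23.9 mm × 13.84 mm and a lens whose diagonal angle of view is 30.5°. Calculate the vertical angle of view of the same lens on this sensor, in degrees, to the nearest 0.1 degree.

15.6°

Sensor diagonal = √(23.9² + 13.84²) = √762.7556 ≈ 27.6180 mm.
From the diagonal AOV: f = 27.6180 / (2·tan(15.25°)) = 27.6180 / 0.54526 ≈ 50.6509 mm.
Vertical AOV = 2·arctan(13.84 / (2 × 50.6509)) = 2·arctan(0.13662) ≈ 15.5593°.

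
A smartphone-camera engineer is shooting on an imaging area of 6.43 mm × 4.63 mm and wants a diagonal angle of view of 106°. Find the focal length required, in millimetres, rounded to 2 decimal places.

Sensor diagonal = √(6.43² + 4.63²) = √62.7818 ≈ 7.9235 mm.
From α = 2·arctan(d/2f) we get f = d / (2·tan(α/2)).
With d = 7.9235 mm and α/2 = 53°, tan(α/2) ≈ 1.32704, so f ≈ 7.9235 / 2.65409 ≈ 2.9854 mm.

2.99 mm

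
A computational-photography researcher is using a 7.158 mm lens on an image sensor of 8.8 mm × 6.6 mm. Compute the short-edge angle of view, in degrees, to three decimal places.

Angle of view α = 2·arctan(h/2f) with h = 6.6 mm and f = 7.158 mm.
h/2f = 0.46102; arctan(0.46102) ≈ 24.7508°, so α ≈ 49.5015°.

49.502°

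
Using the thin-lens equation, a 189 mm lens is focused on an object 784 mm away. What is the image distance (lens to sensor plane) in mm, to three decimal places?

249.035 mm

1/dᵢ = 1/f − 1/dₒ = 1/189 − 1/784 = 0.0040155 mm⁻¹.
dᵢ = 1/0.0040155 ≈ 249.0353 mm.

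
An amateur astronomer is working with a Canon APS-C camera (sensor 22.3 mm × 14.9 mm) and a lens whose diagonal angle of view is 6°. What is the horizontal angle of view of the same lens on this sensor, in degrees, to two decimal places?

Sensor diagonal = √(22.3² + 14.9²) = √719.3000 ≈ 26.8198 mm.
From the diagonal AOV: f = 26.8198 / (2·tan(3°)) = 26.8198 / 0.10482 ≈ 255.8758 mm.
Horizontal AOV = 2·arctan(22.3 / (2 × 255.8758)) = 2·arctan(0.04358) ≈ 4.9903°.

4.99°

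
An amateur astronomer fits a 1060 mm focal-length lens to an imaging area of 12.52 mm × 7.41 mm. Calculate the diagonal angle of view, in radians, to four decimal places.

Sensor diagonal = √(12.52² + 7.41²) = √211.6585 ≈ 14.5485 mm.
Angle of view α = 2·arctan(d/2f) with d = 14.5485 mm and f = 1060 mm.
d/2f = 0.00686; arctan(0.00686) ≈ 0.0069 rad, so α ≈ 0.0137 rad.

0.0137 rad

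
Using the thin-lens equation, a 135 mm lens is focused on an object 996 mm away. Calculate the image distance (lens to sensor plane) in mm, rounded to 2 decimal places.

1/dᵢ = 1/f − 1/dₒ = 1/135 − 1/996 = 0.0064034 mm⁻¹.
dᵢ = 1/0.0064034 ≈ 156.1672 mm.

156.17 mm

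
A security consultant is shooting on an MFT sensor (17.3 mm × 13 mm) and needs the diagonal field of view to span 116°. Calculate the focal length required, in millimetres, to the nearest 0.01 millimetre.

Sensor diagonal = √(17.3² + 13²) = √468.2900 ≈ 21.6400 mm.
From α = 2·arctan(d/2f) we get f = d / (2·tan(α/2)).
With d = 21.6400 mm and α/2 = 58°, tan(α/2) ≈ 1.60033, so f ≈ 21.6400 / 3.20067 ≈ 6.7611 mm.

6.76 mm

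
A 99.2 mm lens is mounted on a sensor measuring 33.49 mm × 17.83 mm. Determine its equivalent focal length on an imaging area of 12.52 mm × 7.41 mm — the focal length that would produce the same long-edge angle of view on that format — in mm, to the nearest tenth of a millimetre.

37.1 mm

Equal angle of view means equal width/f ratio, so f₂ = f₁ · (width₂/width₁) = 99.2 × 12.52/33.49.
f₂ = 99.2 × 0.37384 ≈ 37.085 mm.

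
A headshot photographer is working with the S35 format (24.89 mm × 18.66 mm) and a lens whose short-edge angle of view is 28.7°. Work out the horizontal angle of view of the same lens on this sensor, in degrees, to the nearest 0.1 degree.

From the short-edge AOV: f = 18.66 / (2·tan(14.35°)) = 18.66 / 0.51165 ≈ 36.4700 mm.
Horizontal AOV = 2·arctan(24.89 / (2 × 36.4700)) = 2·arctan(0.34124) ≈ 37.6833°.

37.7°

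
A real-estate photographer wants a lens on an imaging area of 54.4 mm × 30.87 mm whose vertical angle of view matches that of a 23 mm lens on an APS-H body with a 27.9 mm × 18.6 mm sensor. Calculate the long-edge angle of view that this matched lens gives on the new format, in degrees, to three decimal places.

70.944°

Equal vertical AOV ⇒ f₂ = f₁ · 30.87/18.6 = 23 × 1.65968 ≈ 38.1726 mm.
Long-edge AOV on the new format = 2·arctan(54.4 / (2 × 38.1726)) = 2·arctan(0.71255) ≈ 70.9438°.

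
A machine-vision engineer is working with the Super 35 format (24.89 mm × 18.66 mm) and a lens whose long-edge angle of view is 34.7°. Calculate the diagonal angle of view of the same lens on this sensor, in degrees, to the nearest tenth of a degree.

From the long-edge AOV: f = 24.89 / (2·tan(17.35°)) = 24.89 / 0.62485 ≈ 39.8338 mm.
Sensor diagonal = √(24.89² + 18.66²) = √967.7077 ≈ 31.1080 mm.
Diagonal AOV = 2·arctan(31.1080 / (2 × 39.8338)) = 2·arctan(0.39047) ≈ 42.6585°.

42.7°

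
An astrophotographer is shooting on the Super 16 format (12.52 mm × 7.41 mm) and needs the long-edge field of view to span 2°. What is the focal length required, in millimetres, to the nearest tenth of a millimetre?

From α = 2·arctan(w/2f) we get f = w / (2·tan(α/2)).
With w = 12.52 mm and α/2 = 1°, tan(α/2) ≈ 0.01746, so f ≈ 12.52 / 0.03491 ≈ 358.6352 mm.

358.6 mm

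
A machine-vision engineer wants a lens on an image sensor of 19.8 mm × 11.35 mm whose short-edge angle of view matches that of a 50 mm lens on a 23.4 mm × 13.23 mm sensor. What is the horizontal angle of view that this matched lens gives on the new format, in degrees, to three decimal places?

Equal short-edge AOV ⇒ f₂ = f₁ · 11.35/13.23 = 50 × 0.85790 ≈ 42.8949 mm.
Horizontal AOV on the new format = 2·arctan(19.8 / (2 × 42.8949)) = 2·arctan(0.23080) ≈ 25.9922°.

25.992°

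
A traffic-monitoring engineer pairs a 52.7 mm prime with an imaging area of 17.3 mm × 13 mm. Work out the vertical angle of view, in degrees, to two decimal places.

14.06°

Angle of view α = 2·arctan(h/2f) with h = 13 mm and f = 52.7 mm.
h/2f = 0.12334; arctan(0.12334) ≈ 7.0313°, so α ≈ 14.0627°.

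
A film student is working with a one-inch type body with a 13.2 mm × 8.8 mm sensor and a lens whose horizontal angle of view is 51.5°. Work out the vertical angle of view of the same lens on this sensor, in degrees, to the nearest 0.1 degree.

35.7°

From the horizontal AOV: f = 13.2 / (2·tan(25.75°)) = 13.2 / 0.96469 ≈ 13.6832 mm.
Vertical AOV = 2·arctan(8.8 / (2 × 13.6832)) = 2·arctan(0.32156) ≈ 35.6516°.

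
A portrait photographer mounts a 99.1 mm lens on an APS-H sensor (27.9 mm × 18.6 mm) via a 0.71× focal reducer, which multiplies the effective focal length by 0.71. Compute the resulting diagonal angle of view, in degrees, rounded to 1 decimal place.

26.8°

Effective focal length f = 99.1 × 0.71 = 70.361 mm.
Sensor diagonal = √(27.9² + 18.6²) = √1124.3700 ≈ 33.5316 mm.
α = 2·arctan(33.532 / (2 × 70.361)) = 2·arctan(0.23828) ≈ 26.8053°.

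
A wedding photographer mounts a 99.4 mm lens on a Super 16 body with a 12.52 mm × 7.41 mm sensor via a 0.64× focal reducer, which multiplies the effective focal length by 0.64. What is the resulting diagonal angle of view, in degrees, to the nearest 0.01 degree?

Effective focal length f = 99.4 × 0.64 = 63.616 mm.
Sensor diagonal = √(12.52² + 7.41²) = √211.6585 ≈ 14.5485 mm.
α = 2·arctan(14.548 / (2 × 63.616)) = 2·arctan(0.11435) ≈ 13.0464°.

13.05°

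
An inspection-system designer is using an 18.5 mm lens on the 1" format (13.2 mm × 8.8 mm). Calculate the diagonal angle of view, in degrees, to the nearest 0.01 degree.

Sensor diagonal = √(13.2² + 8.8²) = √251.6800 ≈ 15.8644 mm.
Angle of view α = 2·arctan(d/2f) with d = 15.8644 mm and f = 18.5 mm.
d/2f = 0.42877; arctan(0.42877) ≈ 23.2081°, so α ≈ 46.4162°.

46.42°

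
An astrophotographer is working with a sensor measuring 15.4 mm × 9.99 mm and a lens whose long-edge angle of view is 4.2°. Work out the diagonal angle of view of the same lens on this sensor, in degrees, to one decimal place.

From the long-edge AOV: f = 15.4 / (2·tan(2.1°)) = 15.4 / 0.07334 ≈ 209.9904 mm.
Sensor diagonal = √(15.4² + 9.99²) = √336.9601 ≈ 18.3565 mm.
Diagonal AOV = 2·arctan(18.3565 / (2 × 209.9904)) = 2·arctan(0.04371) ≈ 5.0054°.

5.0°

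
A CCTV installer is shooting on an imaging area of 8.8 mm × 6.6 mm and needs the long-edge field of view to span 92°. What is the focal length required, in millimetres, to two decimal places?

From α = 2·arctan(w/2f) we get f = w / (2·tan(α/2)).
With w = 8.8 mm and α/2 = 46°, tan(α/2) ≈ 1.03553, so f ≈ 8.8 / 2.07106 ≈ 4.2490 mm.

4.25 mm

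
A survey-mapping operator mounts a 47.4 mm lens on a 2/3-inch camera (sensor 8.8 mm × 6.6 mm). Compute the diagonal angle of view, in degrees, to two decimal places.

13.24°

Sensor diagonal = √(8.8² + 6.6²) = √121.0000 ≈ 11.0000 mm.
Angle of view α = 2·arctan(d/2f) with d = 11.0000 mm and f = 47.4 mm.
d/2f = 0.11603; arctan(0.11603) ≈ 6.6186°, so α ≈ 13.2373°.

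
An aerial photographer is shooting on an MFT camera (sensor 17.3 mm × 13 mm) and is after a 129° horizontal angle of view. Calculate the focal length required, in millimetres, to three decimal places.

From α = 2·arctan(w/2f) we get f = w / (2·tan(α/2)).
With w = 17.3 mm and α/2 = 64.5°, tan(α/2) ≈ 2.09654, so f ≈ 17.3 / 4.19309 ≈ 4.1258 mm.

4.126 mm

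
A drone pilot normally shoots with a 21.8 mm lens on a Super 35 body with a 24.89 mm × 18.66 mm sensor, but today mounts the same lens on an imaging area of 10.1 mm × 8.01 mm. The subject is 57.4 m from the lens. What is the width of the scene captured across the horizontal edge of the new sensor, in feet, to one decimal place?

87.2 ft

The focal length stays 21.8 mm; the relevant sensor dimension is now w = 10.1 mm. Object distance dₒ = 57.4 m = 57400 mm.
Thin-lens field width W = w·(dₒ − f)/f = 10.1 × (57400 − 21.8)/21.8 ≈ 26583.478 mm = 26583.478/304.8 ft = 87.2161 ft.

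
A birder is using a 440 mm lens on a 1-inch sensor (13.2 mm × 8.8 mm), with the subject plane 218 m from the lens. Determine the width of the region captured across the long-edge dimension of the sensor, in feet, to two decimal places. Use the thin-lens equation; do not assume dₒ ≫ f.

dₒ: 218 m = 218000 mm.
Similar triangles through the lens centre give W/dₒ = w/dᵢ; with 1/f = 1/dₒ + 1/dᵢ this gives W = w·(dₒ − f)/f.
W = 13.2 mm × (218000 − 440) / 440 = 13.2 × 494.4545 ≈ 6526.800 mm = 6526.800/304.8 ft = 21.4134 ft.

21.41 ft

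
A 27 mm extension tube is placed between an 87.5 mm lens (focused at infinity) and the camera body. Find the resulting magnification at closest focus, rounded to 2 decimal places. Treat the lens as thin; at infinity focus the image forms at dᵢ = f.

0.31×

The tube moves the image plane from f to f + e, so dᵢ = 87.5 + 27 = 114.5 mm. Focus is achieved when 1/f = 1/dₒ + 1/dᵢ, giving dₒ = 1/(1/f − 1/(f+e)).
Magnification m = dᵢ/dₒ = (f+e)·(1/f − 1/(f+e)) = e/f = 27/87.5 ≈ 0.3086.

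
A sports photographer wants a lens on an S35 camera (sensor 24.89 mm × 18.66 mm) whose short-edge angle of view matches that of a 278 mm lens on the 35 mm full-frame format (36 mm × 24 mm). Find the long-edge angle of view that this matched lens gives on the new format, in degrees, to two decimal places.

Equal short-edge AOV ⇒ f₂ = f₁ · 18.66/24 = 278 × 0.77750 ≈ 216.1450 mm.
Long-edge AOV on the new format = 2·arctan(24.89 / (2 × 216.1450)) = 2·arctan(0.05758) ≈ 6.5906°.

6.59°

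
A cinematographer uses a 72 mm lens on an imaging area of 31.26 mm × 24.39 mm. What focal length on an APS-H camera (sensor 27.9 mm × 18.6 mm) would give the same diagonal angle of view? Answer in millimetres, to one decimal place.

Sensor diagonal = √(31.26² + 24.39²) = √1572.0597 ≈ 39.6492 mm.
Sensor diagonal = √(27.9² + 18.6²) = √1124.3700 ≈ 33.5316 mm.
Equal angle of view means equal diagonal/f ratio, so f₂ = f₁ · (diagonal₂/diagonal₁) = 72 × 33.5316/39.6492.
f₂ = 72 × 0.84571 ≈ 60.891 mm.

60.9 mm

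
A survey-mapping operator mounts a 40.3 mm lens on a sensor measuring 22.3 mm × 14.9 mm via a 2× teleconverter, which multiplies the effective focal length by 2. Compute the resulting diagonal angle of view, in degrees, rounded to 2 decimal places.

18.89°

Effective focal length f = 40.3 × 2 = 80.6 mm.
Sensor diagonal = √(22.3² + 14.9²) = √719.3000 ≈ 26.8198 mm.
α = 2·arctan(26.820 / (2 × 80.6)) = 2·arctan(0.16638) ≈ 18.8922°.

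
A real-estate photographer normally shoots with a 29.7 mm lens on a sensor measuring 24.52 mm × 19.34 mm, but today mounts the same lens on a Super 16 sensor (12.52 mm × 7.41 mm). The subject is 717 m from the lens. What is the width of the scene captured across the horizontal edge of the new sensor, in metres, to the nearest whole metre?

302 m

The focal length stays 29.7 mm; the relevant sensor dimension is now w = 12.52 mm. Object distance dₒ = 717 m = 717000 mm.
Thin-lens field width W = w·(dₒ − f)/f = 12.52 × (717000 − 29.7)/29.7 ≈ 302237.985 mm = 302.238 m.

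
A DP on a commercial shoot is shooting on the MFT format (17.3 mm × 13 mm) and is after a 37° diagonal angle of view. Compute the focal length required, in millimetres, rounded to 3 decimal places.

Sensor diagonal = √(17.3² + 13²) = √468.2900 ≈ 21.6400 mm.
From α = 2·arctan(d/2f) we get f = d / (2·tan(α/2)).
With d = 21.6400 mm and α/2 = 18.5°, tan(α/2) ≈ 0.33460, so f ≈ 21.6400 / 0.66919 ≈ 32.3376 mm.

32.338 mm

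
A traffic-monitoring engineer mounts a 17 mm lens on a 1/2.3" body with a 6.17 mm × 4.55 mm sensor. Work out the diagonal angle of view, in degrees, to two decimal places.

25.41°

Sensor diagonal = √(6.17² + 4.55²) = √58.7714 ≈ 7.6663 mm.
Angle of view α = 2·arctan(d/2f) with d = 7.6663 mm and f = 17 mm.
d/2f = 0.22548; arctan(0.22548) ≈ 12.7064°, so α ≈ 25.4129°.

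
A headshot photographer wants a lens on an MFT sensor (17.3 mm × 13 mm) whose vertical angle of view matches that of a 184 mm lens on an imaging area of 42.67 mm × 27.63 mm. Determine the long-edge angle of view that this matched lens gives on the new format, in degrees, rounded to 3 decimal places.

Equal vertical AOV ⇒ f₂ = f₁ · 13/27.63 = 184 × 0.47050 ≈ 86.5726 mm.
Long-edge AOV on the new format = 2·arctan(17.3 / (2 × 86.5726)) = 2·arctan(0.09992) ≈ 11.4117°.

11.412°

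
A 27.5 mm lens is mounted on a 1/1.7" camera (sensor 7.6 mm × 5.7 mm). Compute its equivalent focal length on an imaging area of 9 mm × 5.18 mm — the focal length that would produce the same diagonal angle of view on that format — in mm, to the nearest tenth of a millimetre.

30.1 mm

Sensor diagonal = √(7.6² + 5.7²) = √90.2500 ≈ 9.5000 mm.
Sensor diagonal = √(9² + 5.18²) = √107.8324 ≈ 10.3842 mm.
Equal angle of view means equal diagonal/f ratio, so f₂ = f₁ · (diagonal₂/diagonal₁) = 27.5 × 10.3842/9.5000.
f₂ = 27.5 × 1.09308 ≈ 30.060 mm.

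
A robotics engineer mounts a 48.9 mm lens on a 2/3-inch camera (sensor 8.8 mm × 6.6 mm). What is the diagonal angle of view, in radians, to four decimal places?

Sensor diagonal = √(8.8² + 6.6²) = √121.0000 ≈ 11.0000 mm.
Angle of view α = 2·arctan(d/2f) with d = 11.0000 mm and f = 48.9 mm.
d/2f = 0.11247; arctan(0.11247) ≈ 0.1120 rad, so α ≈ 0.2240 rad.

0.2240 rad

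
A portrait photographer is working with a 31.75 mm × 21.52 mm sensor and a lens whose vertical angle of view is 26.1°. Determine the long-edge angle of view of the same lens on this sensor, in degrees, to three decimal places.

From the vertical AOV: f = 21.52 / (2·tan(13.05°)) = 21.52 / 0.46358 ≈ 46.4218 mm.
Long-edge AOV = 2·arctan(31.75 / (2 × 46.4218)) = 2·arctan(0.34197) ≈ 37.7586°.

37.759°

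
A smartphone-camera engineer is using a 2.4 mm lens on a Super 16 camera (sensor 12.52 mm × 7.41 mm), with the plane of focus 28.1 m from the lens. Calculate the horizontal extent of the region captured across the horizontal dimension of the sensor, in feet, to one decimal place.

dₒ: 28.1 m = 28100 mm.
Similar triangles through the lens centre give W/dₒ = w/dᵢ; with 1/f = 1/dₒ + 1/dᵢ this gives W = w·(dₒ − f)/f.
W = 12.52 mm × (28100 − 2.4) / 2.4 = 12.52 × 11707.3333 ≈ 146575.813 mm = 146575.813/304.8 ft = 480.892 ft.

480.9 ft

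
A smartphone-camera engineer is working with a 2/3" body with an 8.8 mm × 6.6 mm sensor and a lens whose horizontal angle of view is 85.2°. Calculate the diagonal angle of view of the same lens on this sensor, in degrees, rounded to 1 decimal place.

98.0°

From the horizontal AOV: f = 8.8 / (2·tan(42.6°)) = 8.8 / 1.83909 ≈ 4.7850 mm.
Sensor diagonal = √(8.8² + 6.6²) = √121.0000 ≈ 11.0000 mm.
Diagonal AOV = 2·arctan(11.0000 / (2 × 4.7850)) = 2·arctan(1.14943) ≈ 97.9539°.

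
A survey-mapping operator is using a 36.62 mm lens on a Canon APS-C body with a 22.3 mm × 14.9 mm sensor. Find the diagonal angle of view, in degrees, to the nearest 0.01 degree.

40.22°

Sensor diagonal = √(22.3² + 14.9²) = √719.3000 ≈ 26.8198 mm.
Angle of view α = 2·arctan(d/2f) with d = 26.8198 mm and f = 36.62 mm.
d/2f = 0.36619; arctan(0.36619) ≈ 20.1122°, so α ≈ 40.2245°.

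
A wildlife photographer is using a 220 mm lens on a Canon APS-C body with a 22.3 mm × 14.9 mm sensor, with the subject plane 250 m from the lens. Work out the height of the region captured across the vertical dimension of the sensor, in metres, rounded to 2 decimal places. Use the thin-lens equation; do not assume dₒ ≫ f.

16.92 m

dₒ: 250 m = 250000 mm.
Similar triangles through the lens centre give W/dₒ = h/dᵢ; with 1/f = 1/dₒ + 1/dᵢ this gives W = h·(dₒ − f)/f.
W = 14.9 mm × (250000 − 220) / 220 = 14.9 × 1135.3636 ≈ 16916.918 mm = 16.9169 m.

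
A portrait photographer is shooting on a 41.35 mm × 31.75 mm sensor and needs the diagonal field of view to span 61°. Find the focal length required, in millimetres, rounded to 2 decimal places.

Sensor diagonal = √(41.35² + 31.75²) = √2717.8850 ≈ 52.1333 mm.
From α = 2·arctan(d/2f) we get f = d / (2·tan(α/2)).
With d = 52.1333 mm and α/2 = 30.5°, tan(α/2) ≈ 0.58905, so f ≈ 52.1333 / 1.17809 ≈ 44.2524 mm.

44.25 mm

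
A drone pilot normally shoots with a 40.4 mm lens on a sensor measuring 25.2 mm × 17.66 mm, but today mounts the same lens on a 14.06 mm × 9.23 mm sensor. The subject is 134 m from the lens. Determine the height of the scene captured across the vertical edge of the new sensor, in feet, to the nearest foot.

100 ft

The focal length stays 40.4 mm; the relevant sensor dimension is now h = 9.23 mm. Object distance dₒ = 134 m = 134000 mm.
Thin-lens field height W = h·(dₒ − f)/f = 9.23 × (134000 − 40.4)/40.4 ≈ 30605.126 mm = 30605.126/304.8 ft = 100.411 ft.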